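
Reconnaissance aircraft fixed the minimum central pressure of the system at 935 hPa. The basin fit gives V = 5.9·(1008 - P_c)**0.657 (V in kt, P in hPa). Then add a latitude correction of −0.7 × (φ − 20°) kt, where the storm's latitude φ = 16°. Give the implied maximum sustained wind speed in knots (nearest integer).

102 kt

ΔP = 1008 − 935 = 73 hPa.
73^0.657 ≈ 16.757.
V ≈ 5.9 × 16.757 ≈ 98.9 kt.
Latitude correction: −0.7 × (16 − 20) = 2.8 kt.
Corrected V ≈ 101.7 kt → 102 kt.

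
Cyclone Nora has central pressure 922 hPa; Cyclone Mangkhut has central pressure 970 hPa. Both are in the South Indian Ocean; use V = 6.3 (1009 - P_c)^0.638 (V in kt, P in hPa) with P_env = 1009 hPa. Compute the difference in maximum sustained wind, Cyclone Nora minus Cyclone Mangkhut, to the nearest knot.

Cyclone Nora: ΔP = 87; V ≈ 6.3 × 87^0.638 ≈ 108.83 kt.
Cyclone Mangkhut: ΔP = 39; V ≈ 6.3 × 39^0.638 ≈ 65.23 kt.
Difference ≈ 108.83 − 65.23 = 43.60 → 44 kt.

44 kt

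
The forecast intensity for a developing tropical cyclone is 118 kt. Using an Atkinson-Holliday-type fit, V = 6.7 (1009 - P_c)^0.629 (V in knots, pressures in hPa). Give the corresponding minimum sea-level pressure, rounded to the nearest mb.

ΔP = (V / 6.7)^(1/0.629) = (118/6.7)^1.590.
118/6.7 = 17.612; 17.612^1.590 ≈ 95.63 mb.
P_c = 1009 − 95.63 = 913.37 ≈ 913 mb.

913 mb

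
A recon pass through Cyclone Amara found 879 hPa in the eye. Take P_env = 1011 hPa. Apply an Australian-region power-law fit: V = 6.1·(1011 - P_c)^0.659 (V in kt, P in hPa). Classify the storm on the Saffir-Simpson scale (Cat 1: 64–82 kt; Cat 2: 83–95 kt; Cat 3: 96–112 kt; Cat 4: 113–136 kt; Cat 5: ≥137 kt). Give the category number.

5

ΔP = 1011 − 879 = 132 hPa.
V ≈ 6.1 × 132^0.659 = 6.1 × 24.97 ≈ 152 kt.
152 kt falls in the Category 5 band.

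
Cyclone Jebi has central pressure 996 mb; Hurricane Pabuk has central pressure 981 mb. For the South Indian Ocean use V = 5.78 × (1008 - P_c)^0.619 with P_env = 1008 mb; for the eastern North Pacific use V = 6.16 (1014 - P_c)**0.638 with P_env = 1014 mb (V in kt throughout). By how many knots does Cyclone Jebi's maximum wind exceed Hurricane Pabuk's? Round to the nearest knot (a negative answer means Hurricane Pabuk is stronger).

-30 kt

Cyclone Jebi: ΔP = 12; V ≈ 5.78 × 12^0.619 ≈ 26.91 kt.
Hurricane Pabuk: ΔP = 33; V ≈ 6.16 × 33^0.638 ≈ 57.33 kt.
Difference ≈ 26.91 − 57.33 = -30.42 → -30 kt.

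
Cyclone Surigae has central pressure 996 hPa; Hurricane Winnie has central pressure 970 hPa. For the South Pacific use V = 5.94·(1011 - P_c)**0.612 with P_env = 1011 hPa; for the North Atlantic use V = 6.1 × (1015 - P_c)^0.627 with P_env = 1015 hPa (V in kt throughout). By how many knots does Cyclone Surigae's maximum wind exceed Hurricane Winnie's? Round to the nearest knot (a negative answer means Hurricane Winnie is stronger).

Cyclone Surigae: ΔP = 15; V ≈ 5.94 × 15^0.612 ≈ 31.16 kt.
Hurricane Winnie: ΔP = 45; V ≈ 6.1 × 45^0.627 ≈ 66.36 kt.
Difference ≈ 31.16 − 66.36 = -35.20 → -35 kt.

-35 kt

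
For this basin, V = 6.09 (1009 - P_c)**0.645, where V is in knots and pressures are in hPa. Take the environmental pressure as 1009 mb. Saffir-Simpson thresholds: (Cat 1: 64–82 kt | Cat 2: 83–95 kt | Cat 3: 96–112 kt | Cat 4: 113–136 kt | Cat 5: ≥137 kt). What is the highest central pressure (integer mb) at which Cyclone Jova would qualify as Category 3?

937 mb

Category 3 begins at V = 96 kt.
Required ΔP = (96/6.09)^(1/0.645) = 15.764^1.550 ≈ 71.92 mb.
P_c ≤ 1009 − 71.92 = 937.08, so the highest integer P_c is 937 mb.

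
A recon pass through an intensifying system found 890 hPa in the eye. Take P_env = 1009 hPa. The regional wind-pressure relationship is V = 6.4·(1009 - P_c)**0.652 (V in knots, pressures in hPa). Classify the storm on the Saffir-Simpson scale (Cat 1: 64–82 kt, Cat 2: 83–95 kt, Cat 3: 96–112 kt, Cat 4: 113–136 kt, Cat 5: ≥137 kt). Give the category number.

ΔP = 1009 − 890 = 119 hPa.
V ≈ 6.4 × 119^0.652 = 6.4 × 22.56 ≈ 144 kt.
144 kt falls in the Category 5 band.

5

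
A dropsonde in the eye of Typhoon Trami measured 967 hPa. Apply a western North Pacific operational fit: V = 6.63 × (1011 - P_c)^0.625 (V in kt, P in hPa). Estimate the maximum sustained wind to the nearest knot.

71 kt

ΔP = 1011 − 967 = 44 hPa.
44^0.625 ≈ 10.645.
V ≈ 6.63 × 10.645 ≈ 70.6 kt.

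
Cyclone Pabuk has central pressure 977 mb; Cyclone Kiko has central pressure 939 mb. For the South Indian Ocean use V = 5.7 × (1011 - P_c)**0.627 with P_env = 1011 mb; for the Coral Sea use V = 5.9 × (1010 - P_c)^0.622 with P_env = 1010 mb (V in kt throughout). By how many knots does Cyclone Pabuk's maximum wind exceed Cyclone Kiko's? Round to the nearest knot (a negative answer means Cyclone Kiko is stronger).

-32 kt

Cyclone Pabuk: ΔP = 34; V ≈ 5.7 × 34^0.627 ≈ 52.01 kt.
Cyclone Kiko: ΔP = 71; V ≈ 5.9 × 71^0.622 ≈ 83.62 kt.
Difference ≈ 52.01 − 83.62 = -31.61 → -32 kt.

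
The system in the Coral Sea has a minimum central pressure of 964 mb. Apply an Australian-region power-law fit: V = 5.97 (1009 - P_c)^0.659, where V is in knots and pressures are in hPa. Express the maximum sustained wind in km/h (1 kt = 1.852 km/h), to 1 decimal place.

ΔP = 1009 − 964 = 45 mb.
V ≈ 5.97 × 45^0.659 = 5.97 × 12.288 ≈ 73.357 kt.
73.357 × 1.852 ≈ 135.86 km/h → 135.9 km/h.

135.9 km/h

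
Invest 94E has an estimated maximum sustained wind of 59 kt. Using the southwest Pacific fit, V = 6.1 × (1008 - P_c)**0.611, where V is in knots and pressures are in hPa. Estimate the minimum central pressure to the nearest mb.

ΔP = (V / 6.1)^(1/0.611) = (59/6.1)^1.637.
59/6.1 = 9.672; 9.672^1.637 ≈ 41.02 mb.
P_c = 1008 − 41.02 = 966.98 ≈ 967 mb.

967 mb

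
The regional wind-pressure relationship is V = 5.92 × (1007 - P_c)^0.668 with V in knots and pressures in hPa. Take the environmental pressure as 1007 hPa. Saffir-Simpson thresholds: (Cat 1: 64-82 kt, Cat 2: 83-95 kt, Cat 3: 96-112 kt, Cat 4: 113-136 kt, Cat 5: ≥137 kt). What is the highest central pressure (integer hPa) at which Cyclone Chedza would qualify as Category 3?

Category 3 begins at V = 96 kt.
Required ΔP = (96/5.92)^(1/0.668) = 16.216^1.497 ≈ 64.76 hPa.
P_c ≤ 1007 − 64.76 = 942.24, so the highest integer P_c is 942 hPa.

942 hPa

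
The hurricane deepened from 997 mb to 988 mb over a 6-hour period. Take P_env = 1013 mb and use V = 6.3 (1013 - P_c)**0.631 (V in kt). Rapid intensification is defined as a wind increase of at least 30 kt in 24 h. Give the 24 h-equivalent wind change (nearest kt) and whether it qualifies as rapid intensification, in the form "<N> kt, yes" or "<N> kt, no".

47 kt, yes

V₁: ΔP = 16, V ≈ 6.3 × 16^0.631 ≈ 36.24 kt.
V₂: ΔP = 25, V ≈ 6.3 × 25^0.631 ≈ 48.02 kt.
ΔV over 6 h = 11.78 kt → 24 h equivalent = 11.78 × 24/6 ≈ 47.12 kt.
47 kt ≥ 30 kt ⇒ rapid intensification.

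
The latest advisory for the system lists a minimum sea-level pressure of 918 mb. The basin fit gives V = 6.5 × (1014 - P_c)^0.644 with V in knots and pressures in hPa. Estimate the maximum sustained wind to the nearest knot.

ΔP = 1014 − 918 = 96 mb.
96^0.644 ≈ 18.905.
V ≈ 6.5 × 18.905 ≈ 122.9 kt.

123 kt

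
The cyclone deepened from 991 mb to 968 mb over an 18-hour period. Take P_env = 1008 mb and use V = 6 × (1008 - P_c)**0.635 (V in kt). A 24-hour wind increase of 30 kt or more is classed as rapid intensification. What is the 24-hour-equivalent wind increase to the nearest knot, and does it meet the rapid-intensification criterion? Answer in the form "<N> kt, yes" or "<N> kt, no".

35 kt, yes

V₁: ΔP = 17, V ≈ 6 × 17^0.635 ≈ 36.26 kt.
V₂: ΔP = 40, V ≈ 6 × 40^0.635 ≈ 62.44 kt.
ΔV over 18 h = 26.18 kt → 24 h equivalent = 26.18 × 24/18 ≈ 34.91 kt.
35 kt ≥ 30 kt ⇒ rapid intensification.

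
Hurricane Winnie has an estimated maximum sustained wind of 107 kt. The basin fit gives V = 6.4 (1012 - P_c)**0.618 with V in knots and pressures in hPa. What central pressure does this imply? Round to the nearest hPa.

ΔP = (V / 6.4)^(1/0.618) = (107/6.4)^1.618.
107/6.4 = 16.719; 16.719^1.618 ≈ 95.34 hPa.
P_c = 1012 − 95.34 = 916.66 ≈ 917 hPa.

917 hPa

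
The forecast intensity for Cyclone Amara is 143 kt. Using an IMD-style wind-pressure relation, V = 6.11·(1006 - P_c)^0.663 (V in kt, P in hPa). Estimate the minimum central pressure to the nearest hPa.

ΔP = (V / 6.11)^(1/0.663) = (143/6.11)^1.508.
143/6.11 = 23.404; 23.404^1.508 ≈ 116.23 hPa.
P_c = 1006 − 116.23 = 889.77 ≈ 890 hPa.

890 hPa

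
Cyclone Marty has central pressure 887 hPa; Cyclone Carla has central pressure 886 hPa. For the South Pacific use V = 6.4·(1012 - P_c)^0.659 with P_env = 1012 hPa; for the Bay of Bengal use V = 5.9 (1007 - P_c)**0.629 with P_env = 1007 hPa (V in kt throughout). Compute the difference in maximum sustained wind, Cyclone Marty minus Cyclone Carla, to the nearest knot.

Cyclone Marty: ΔP = 125; V ≈ 6.4 × 125^0.659 ≈ 154.19 kt.
Cyclone Carla: ΔP = 121; V ≈ 5.9 × 121^0.629 ≈ 120.48 kt.
Difference ≈ 154.19 − 120.48 = 33.71 → 34 kt.

34 kt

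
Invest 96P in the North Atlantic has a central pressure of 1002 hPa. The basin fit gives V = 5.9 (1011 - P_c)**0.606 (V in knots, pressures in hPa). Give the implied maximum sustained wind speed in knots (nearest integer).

ΔP = 1011 − 1002 = 9 hPa.
9^0.606 ≈ 3.787.
V ≈ 5.9 × 3.787 ≈ 22.3 kt.

22 kt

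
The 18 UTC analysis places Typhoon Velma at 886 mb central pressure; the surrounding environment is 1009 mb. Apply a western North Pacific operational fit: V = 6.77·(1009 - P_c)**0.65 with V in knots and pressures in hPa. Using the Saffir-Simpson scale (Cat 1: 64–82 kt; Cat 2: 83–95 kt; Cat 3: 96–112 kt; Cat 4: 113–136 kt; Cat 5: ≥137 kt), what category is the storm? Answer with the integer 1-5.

ΔP = 1009 − 886 = 123 mb.
V ≈ 6.77 × 123^0.65 = 6.77 × 22.83 ≈ 155 kt.
155 kt falls in the Category 5 band.

5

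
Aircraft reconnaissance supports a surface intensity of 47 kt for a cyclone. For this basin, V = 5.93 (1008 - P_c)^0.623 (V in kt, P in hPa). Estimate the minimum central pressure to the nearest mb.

ΔP = (V / 5.93)^(1/0.623) = (47/5.93)^1.605.
47/5.93 = 7.926; 7.926^1.605 ≈ 27.74 mb.
P_c = 1008 − 27.74 = 980.26 ≈ 980 mb.

980 mb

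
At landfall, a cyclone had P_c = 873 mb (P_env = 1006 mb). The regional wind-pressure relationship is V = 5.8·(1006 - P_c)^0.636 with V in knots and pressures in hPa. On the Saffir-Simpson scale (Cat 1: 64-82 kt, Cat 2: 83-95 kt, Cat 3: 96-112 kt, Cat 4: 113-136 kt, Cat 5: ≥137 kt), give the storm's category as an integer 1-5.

4

ΔP = 1006 − 873 = 133 mb.
V ≈ 5.8 × 133^0.636 = 5.8 × 22.43 ≈ 130 kt.
130 kt falls in the Category 4 band.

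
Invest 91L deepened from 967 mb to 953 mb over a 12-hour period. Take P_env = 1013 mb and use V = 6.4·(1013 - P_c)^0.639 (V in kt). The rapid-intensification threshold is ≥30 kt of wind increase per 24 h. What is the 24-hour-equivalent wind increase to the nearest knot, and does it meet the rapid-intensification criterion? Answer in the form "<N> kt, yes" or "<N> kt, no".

27 kt, no

V₁: ΔP = 46, V ≈ 6.4 × 46^0.639 ≈ 73.91 kt.
V₂: ΔP = 60, V ≈ 6.4 × 60^0.639 ≈ 87.58 kt.
ΔV over 12 h = 13.67 kt → 24 h equivalent = 13.67 × 24/12 ≈ 27.34 kt.
27 kt < 30 kt ⇒ not rapid intensification.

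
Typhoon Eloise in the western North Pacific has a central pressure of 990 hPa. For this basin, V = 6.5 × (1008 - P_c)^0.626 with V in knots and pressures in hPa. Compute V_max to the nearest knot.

40 kt

ΔP = 1008 − 990 = 18 hPa.
18^0.626 ≈ 6.107.
V ≈ 6.5 × 6.107 ≈ 39.7 kt.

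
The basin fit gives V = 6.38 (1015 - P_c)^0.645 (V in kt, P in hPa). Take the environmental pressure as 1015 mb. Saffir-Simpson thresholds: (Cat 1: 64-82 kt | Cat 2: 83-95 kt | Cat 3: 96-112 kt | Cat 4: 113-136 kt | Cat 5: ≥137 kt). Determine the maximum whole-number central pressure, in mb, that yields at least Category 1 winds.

979 mb

Category 1 begins at V = 64 kt.
Required ΔP = (64/6.38)^(1/0.645) = 10.031^1.550 ≈ 35.69 mb.
P_c ≤ 1015 − 35.69 = 979.31, so the highest integer P_c is 979 mb.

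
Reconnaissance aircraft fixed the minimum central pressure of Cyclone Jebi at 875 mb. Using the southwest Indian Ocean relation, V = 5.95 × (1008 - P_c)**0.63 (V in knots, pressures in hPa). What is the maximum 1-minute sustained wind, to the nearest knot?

ΔP = 1008 − 875 = 133 mb.
133^0.63 ≈ 21.778.
V ≈ 5.95 × 21.778 ≈ 129.6 kt.

130 kt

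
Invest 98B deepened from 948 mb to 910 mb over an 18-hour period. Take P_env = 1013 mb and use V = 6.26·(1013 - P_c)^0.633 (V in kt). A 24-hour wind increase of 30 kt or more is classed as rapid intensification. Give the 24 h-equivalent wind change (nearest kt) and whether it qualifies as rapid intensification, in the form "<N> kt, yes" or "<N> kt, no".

40 kt, yes

V₁: ΔP = 65, V ≈ 6.26 × 65^0.633 ≈ 87.93 kt.
V₂: ΔP = 103, V ≈ 6.26 × 103^0.633 ≈ 117.68 kt.
ΔV over 18 h = 29.75 kt → 24 h equivalent = 29.75 × 24/18 ≈ 39.67 kt.
40 kt ≥ 30 kt ⇒ rapid intensification.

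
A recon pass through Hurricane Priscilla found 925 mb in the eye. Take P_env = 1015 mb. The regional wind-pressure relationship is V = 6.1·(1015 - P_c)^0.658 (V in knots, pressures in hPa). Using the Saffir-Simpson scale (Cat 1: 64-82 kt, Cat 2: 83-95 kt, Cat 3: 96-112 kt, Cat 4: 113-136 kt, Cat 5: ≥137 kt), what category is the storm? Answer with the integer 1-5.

4

ΔP = 1015 − 925 = 90 mb.
V ≈ 6.1 × 90^0.658 = 6.1 × 19.31 ≈ 118 kt.
118 kt falls in the Category 4 band.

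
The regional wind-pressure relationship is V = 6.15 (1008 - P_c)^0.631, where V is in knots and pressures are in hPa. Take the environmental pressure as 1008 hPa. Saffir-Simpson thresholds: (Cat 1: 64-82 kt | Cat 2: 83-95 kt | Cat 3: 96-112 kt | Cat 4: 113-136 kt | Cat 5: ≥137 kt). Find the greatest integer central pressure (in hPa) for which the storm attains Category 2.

946 hPa

Category 2 begins at V = 83 kt.
Required ΔP = (83/6.15)^(1/0.631) = 13.496^1.585 ≈ 61.82 hPa.
P_c ≤ 1008 − 61.82 = 946.18, so the highest integer P_c is 946 hPa.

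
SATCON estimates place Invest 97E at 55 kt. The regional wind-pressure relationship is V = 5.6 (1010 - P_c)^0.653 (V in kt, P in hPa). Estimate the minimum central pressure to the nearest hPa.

977 hPa

ΔP = (V / 5.6)^(1/0.653) = (55/5.6)^1.531.
55/5.6 = 9.821; 9.821^1.531 ≈ 33.07 hPa.
P_c = 1010 − 33.07 = 976.93 ≈ 977 hPa.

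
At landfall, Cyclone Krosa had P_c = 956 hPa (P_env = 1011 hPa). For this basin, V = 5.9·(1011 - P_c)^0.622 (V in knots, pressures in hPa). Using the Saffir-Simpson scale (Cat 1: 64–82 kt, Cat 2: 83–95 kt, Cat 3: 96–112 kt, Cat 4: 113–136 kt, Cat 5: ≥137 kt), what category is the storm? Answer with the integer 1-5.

1

ΔP = 1011 − 956 = 55 hPa.
V ≈ 5.9 × 55^0.622 = 5.9 × 12.09 ≈ 71 kt.
71 kt falls in the Category 1 band.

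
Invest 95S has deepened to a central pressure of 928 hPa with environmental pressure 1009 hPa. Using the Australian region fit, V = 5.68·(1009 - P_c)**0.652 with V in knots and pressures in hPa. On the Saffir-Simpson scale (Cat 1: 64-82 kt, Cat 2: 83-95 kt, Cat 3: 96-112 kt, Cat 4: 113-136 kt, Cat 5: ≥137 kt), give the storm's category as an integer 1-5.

ΔP = 1009 − 928 = 81 hPa.
V ≈ 5.68 × 81^0.652 = 5.68 × 17.55 ≈ 100 kt.
100 kt falls in the Category 3 band.

3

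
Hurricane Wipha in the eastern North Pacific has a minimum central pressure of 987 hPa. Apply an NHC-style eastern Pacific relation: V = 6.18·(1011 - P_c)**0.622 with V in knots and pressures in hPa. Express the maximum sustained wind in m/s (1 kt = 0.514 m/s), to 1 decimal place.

22.9 m/s

ΔP = 1011 − 987 = 24 hPa.
V ≈ 6.18 × 24^0.622 = 6.18 × 7.219 ≈ 44.615 kt.
44.615 × 0.514 ≈ 22.93 m/s → 22.9 m/s.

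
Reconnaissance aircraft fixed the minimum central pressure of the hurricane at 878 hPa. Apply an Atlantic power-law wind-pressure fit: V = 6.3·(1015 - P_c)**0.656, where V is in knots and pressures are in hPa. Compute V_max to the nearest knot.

ΔP = 1015 − 878 = 137 hPa.
137^0.656 ≈ 25.217.
V ≈ 6.3 × 25.217 ≈ 158.9 kt.

159 kt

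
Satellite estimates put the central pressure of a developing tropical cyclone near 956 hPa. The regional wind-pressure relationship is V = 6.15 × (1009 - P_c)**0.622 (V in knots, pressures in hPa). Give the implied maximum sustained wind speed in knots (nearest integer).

ΔP = 1009 − 956 = 53 hPa.
53^0.622 ≈ 11.817.
V ≈ 6.15 × 11.817 ≈ 72.7 kt.

73 kt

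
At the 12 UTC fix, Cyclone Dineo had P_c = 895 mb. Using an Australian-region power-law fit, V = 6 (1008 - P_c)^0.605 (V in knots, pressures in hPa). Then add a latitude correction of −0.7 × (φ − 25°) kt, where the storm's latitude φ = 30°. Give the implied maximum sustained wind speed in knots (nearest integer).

101 kt

ΔP = 1008 − 895 = 113 mb.
113^0.605 ≈ 17.463.
V ≈ 6 × 17.463 ≈ 104.8 kt.
Latitude correction: −0.7 × (30 − 25) = -3.5 kt.
Corrected V ≈ 101.3 kt → 101 kt.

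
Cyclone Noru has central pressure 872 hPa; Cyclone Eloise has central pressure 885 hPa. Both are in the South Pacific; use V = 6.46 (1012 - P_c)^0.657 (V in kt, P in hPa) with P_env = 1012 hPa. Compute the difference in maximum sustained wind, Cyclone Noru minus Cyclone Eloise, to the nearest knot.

Cyclone Noru: ΔP = 140; V ≈ 6.46 × 140^0.657 ≈ 166.05 kt.
Cyclone Eloise: ΔP = 127; V ≈ 6.46 × 127^0.657 ≈ 155.75 kt.
Difference ≈ 166.05 − 155.75 = 10.30 → 10 kt.

10 kt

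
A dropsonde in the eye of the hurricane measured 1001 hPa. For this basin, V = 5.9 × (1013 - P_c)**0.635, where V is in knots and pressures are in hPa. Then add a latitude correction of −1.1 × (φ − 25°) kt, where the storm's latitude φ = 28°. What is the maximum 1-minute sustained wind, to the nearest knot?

25 kt

ΔP = 1013 − 1001 = 12 hPa.
12^0.635 ≈ 4.845.
V ≈ 5.9 × 4.845 ≈ 28.6 kt.
Latitude correction: −1.1 × (28 − 25) = -3.3 kt.
Corrected V ≈ 25.3 kt → 25 kt.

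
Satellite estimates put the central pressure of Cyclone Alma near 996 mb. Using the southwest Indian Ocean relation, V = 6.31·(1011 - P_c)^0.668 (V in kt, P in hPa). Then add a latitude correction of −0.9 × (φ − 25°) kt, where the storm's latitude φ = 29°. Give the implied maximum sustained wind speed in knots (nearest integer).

35 kt

ΔP = 1011 − 996 = 15 mb.
15^0.668 ≈ 6.104.
V ≈ 6.31 × 6.104 ≈ 38.5 kt.
Latitude correction: −0.9 × (29 − 25) = -3.6 kt.
Corrected V ≈ 34.9 kt → 35 kt.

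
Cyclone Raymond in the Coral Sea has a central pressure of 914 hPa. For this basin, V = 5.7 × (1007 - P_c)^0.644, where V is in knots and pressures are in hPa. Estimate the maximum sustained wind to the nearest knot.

106 kt

ΔP = 1007 − 914 = 93 hPa.
93^0.644 ≈ 18.523.
V ≈ 5.7 × 18.523 ≈ 105.6 kt.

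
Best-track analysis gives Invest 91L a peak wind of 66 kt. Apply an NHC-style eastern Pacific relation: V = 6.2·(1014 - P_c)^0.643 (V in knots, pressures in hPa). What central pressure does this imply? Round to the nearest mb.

ΔP = (V / 6.2)^(1/0.643) = (66/6.2)^1.555.
66/6.2 = 10.645; 10.645^1.555 ≈ 39.58 mb.
P_c = 1014 − 39.58 = 974.42 ≈ 974 mb.

974 mb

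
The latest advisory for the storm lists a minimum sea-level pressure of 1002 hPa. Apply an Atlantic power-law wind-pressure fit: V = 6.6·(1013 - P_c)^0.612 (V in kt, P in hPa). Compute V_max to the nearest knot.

ΔP = 1013 − 1002 = 11 hPa.
11^0.612 ≈ 4.338.
V ≈ 6.6 × 4.338 ≈ 28.6 kt.

29 kt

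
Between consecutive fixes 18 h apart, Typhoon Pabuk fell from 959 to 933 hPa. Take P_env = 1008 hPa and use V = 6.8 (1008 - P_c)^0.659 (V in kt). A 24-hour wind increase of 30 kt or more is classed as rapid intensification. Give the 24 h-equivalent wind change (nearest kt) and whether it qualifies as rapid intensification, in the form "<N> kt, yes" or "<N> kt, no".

V₁: ΔP = 49, V ≈ 6.8 × 49^0.659 ≈ 88.38 kt.
V₂: ΔP = 75, V ≈ 6.8 × 75^0.659 ≈ 117.00 kt.
ΔV over 18 h = 28.62 kt → 24 h equivalent = 28.62 × 24/18 ≈ 38.16 kt.
38 kt ≥ 30 kt ⇒ rapid intensification.

38 kt, yes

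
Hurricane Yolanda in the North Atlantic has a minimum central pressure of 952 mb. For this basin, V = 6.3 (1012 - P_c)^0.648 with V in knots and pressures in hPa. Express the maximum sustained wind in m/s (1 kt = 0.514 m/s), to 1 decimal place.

46.0 m/s

ΔP = 1012 − 952 = 60 mb.
V ≈ 6.3 × 60^0.648 = 6.3 × 14.198 ≈ 89.450 kt.
89.450 × 0.514 ≈ 45.98 m/s → 46.0 m/s.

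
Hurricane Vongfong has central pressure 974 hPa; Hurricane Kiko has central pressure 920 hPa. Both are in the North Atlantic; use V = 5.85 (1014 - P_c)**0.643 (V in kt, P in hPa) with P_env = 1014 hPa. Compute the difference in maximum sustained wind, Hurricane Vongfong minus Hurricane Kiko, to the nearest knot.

-46 kt

Hurricane Vongfong: ΔP = 40; V ≈ 5.85 × 40^0.643 ≈ 62.70 kt.
Hurricane Kiko: ΔP = 94; V ≈ 5.85 × 94^0.643 ≈ 108.61 kt.
Difference ≈ 62.70 − 108.61 = -45.91 → -46 kt.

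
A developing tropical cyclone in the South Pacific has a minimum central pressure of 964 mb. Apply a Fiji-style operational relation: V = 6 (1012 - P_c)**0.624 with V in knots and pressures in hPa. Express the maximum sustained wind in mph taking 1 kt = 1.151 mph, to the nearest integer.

ΔP = 1012 − 964 = 48 mb.
V ≈ 6 × 48^0.624 = 6 × 11.197 ≈ 67.181 kt.
67.181 × 1.151 ≈ 77.33 mph → 77 mph.

77 mph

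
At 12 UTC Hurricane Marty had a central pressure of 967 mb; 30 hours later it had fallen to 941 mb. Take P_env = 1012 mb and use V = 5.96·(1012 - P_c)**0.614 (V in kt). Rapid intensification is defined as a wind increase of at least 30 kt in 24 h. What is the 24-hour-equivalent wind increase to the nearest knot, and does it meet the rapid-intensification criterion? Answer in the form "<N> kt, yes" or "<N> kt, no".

16 kt, no

V₁: ΔP = 45, V ≈ 5.96 × 45^0.614 ≈ 61.70 kt.
V₂: ΔP = 71, V ≈ 5.96 × 71^0.614 ≈ 81.64 kt.
ΔV over 30 h = 19.94 kt → 24 h equivalent = 19.94 × 24/30 ≈ 15.95 kt.
16 kt < 30 kt ⇒ not rapid intensification.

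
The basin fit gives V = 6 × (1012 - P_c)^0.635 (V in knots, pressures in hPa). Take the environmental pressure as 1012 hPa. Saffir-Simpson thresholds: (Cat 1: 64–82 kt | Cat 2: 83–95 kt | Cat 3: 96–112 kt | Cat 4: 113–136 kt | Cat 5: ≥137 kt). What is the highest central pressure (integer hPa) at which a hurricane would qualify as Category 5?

Category 5 begins at V = 137 kt.
Required ΔP = (137/6)^(1/0.635) = 22.833^1.575 ≈ 137.87 hPa.
P_c ≤ 1012 − 137.87 = 874.13, so the highest integer P_c is 874 hPa.

874 hPa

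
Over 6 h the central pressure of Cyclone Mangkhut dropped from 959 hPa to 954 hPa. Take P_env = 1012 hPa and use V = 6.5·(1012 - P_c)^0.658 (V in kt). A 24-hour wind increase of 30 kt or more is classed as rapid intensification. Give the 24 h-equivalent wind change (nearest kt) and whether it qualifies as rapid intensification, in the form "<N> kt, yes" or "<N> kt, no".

22 kt, no

V₁: ΔP = 53, V ≈ 6.5 × 53^0.658 ≈ 88.61 kt.
V₂: ΔP = 58, V ≈ 6.5 × 58^0.658 ≈ 94.03 kt.
ΔV over 6 h = 5.42 kt → 24 h equivalent = 5.42 × 24/6 ≈ 21.68 kt.
22 kt < 30 kt ⇒ not rapid intensification.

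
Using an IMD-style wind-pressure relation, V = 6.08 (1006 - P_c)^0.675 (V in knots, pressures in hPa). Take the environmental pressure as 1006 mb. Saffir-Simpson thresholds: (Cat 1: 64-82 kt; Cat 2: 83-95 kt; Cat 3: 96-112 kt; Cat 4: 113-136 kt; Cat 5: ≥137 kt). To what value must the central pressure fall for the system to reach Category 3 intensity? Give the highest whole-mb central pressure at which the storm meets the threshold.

946 mb

Category 3 begins at V = 96 kt.
Required ΔP = (96/6.08)^(1/0.675) = 15.789^1.481 ≈ 59.62 mb.
P_c ≤ 1006 − 59.62 = 946.38, so the highest integer P_c is 946 mb.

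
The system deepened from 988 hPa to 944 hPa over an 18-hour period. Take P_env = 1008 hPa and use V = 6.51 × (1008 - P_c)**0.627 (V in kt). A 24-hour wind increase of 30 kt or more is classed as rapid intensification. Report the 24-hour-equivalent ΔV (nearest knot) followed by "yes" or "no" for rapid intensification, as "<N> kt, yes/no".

V₁: ΔP = 20, V ≈ 6.51 × 20^0.627 ≈ 42.59 kt.
V₂: ΔP = 64, V ≈ 6.51 × 64^0.627 ≈ 88.32 kt.
ΔV over 18 h = 45.73 kt → 24 h equivalent = 45.73 × 24/18 ≈ 60.97 kt.
61 kt ≥ 30 kt ⇒ rapid intensification.

61 kt, yes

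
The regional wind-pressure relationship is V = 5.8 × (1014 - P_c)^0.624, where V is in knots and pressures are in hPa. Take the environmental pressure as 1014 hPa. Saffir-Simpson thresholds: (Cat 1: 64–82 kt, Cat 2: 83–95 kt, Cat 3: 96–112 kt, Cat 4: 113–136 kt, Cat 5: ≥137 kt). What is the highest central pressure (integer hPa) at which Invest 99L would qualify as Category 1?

Category 1 begins at V = 64 kt.
Required ΔP = (64/5.8)^(1/0.624) = 11.034^1.603 ≈ 46.89 hPa.
P_c ≤ 1014 − 46.89 = 967.11, so the highest integer P_c is 967 hPa.

967 hPa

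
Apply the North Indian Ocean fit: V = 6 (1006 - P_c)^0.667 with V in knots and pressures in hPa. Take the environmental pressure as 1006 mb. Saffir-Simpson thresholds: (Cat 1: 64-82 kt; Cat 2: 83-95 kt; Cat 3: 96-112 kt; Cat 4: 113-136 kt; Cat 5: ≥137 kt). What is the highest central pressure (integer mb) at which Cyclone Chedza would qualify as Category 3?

Category 3 begins at V = 96 kt.
Required ΔP = (96/6)^(1/0.667) = 16.000^1.499 ≈ 63.87 mb.
P_c ≤ 1006 − 63.87 = 942.13, so the highest integer P_c is 942 mb.

942 mb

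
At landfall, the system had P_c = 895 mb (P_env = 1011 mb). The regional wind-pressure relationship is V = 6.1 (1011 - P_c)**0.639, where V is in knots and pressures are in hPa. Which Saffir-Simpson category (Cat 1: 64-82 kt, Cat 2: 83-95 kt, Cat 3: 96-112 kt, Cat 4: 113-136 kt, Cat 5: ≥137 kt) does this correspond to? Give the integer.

4

ΔP = 1011 − 895 = 116 mb.
V ≈ 6.1 × 116^0.639 = 6.1 × 20.85 ≈ 127 kt.
127 kt falls in the Category 4 band.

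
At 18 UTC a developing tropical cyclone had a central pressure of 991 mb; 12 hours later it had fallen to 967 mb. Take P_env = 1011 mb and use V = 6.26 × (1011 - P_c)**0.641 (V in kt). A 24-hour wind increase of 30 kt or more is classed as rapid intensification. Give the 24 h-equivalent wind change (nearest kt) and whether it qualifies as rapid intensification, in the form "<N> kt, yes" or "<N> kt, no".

56 kt, yes

V₁: ΔP = 20, V ≈ 6.26 × 20^0.641 ≈ 42.71 kt.
V₂: ΔP = 44, V ≈ 6.26 × 44^0.641 ≈ 70.80 kt.
ΔV over 12 h = 28.09 kt → 24 h equivalent = 28.09 × 24/12 ≈ 56.18 kt.
56 kt ≥ 30 kt ⇒ rapid intensification.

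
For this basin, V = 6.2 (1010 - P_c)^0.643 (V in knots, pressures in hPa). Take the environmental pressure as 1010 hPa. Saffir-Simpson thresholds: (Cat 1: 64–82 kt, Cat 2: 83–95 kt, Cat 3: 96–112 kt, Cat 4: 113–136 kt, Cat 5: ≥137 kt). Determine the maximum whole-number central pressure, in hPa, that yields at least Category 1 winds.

Category 1 begins at V = 64 kt.
Required ΔP = (64/6.2)^(1/0.643) = 10.323^1.555 ≈ 37.73 hPa.
P_c ≤ 1010 − 37.73 = 972.27, so the highest integer P_c is 972 hPa.

972 hPa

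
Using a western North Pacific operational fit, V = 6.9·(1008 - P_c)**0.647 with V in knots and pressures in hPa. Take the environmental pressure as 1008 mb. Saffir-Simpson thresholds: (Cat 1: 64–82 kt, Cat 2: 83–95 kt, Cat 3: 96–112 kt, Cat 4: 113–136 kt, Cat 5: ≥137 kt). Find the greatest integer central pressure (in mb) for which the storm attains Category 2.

Category 2 begins at V = 83 kt.
Required ΔP = (83/6.9)^(1/0.647) = 12.029^1.546 ≈ 46.73 mb.
P_c ≤ 1008 − 46.73 = 961.27, so the highest integer P_c is 961 mb.

961 mb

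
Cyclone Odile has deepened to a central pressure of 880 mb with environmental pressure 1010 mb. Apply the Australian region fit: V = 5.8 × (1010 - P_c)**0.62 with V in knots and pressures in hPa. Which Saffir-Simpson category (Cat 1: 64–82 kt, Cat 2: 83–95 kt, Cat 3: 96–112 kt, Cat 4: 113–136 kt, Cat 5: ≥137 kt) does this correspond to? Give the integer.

ΔP = 1010 − 880 = 130 mb.
V ≈ 5.8 × 130^0.62 = 5.8 × 20.45 ≈ 119 kt.
119 kt falls in the Category 4 band.

4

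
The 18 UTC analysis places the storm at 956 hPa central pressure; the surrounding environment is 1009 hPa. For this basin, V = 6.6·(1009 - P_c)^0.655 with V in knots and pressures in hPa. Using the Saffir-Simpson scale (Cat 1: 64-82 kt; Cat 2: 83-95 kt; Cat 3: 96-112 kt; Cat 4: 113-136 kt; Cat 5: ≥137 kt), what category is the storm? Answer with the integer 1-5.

ΔP = 1009 − 956 = 53 hPa.
V ≈ 6.6 × 53^0.655 = 6.6 × 13.47 ≈ 89 kt.
89 kt falls in the Category 2 band.

2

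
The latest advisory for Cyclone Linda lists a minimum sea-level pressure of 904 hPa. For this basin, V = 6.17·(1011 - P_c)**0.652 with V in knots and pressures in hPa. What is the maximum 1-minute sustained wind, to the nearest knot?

ΔP = 1011 − 904 = 107 hPa.
107^0.652 ≈ 21.045.
V ≈ 6.17 × 21.045 ≈ 129.9 kt.

130 kt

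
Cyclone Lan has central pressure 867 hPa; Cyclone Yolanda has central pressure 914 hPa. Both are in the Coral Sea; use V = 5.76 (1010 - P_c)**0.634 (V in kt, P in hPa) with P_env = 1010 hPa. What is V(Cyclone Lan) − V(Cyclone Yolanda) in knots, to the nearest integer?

Cyclone Lan: ΔP = 143; V ≈ 5.76 × 143^0.634 ≈ 133.94 kt.
Cyclone Yolanda: ΔP = 96; V ≈ 5.76 × 96^0.634 ≈ 104.04 kt.
Difference ≈ 133.94 − 104.04 = 29.90 → 30 kt.

30 kt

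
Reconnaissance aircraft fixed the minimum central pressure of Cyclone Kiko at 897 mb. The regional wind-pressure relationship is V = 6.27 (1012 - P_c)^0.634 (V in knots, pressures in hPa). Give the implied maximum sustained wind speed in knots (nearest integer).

127 kt

ΔP = 1012 − 897 = 115 mb.
115^0.634 ≈ 20.253.
V ≈ 6.27 × 20.253 ≈ 127.0 kt.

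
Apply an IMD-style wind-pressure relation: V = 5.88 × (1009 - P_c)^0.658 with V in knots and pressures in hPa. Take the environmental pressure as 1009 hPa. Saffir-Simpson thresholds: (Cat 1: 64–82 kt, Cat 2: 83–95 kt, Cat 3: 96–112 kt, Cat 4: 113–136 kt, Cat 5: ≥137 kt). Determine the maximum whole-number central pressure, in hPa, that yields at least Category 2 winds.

Category 2 begins at V = 83 kt.
Required ΔP = (83/5.88)^(1/0.658) = 14.116^1.520 ≈ 55.88 hPa.
P_c ≤ 1009 − 55.88 = 953.12, so the highest integer P_c is 953 hPa.

953 hPa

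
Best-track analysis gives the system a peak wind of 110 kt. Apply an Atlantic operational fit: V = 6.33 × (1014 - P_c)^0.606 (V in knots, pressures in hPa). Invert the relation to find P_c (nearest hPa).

ΔP = (V / 6.33)^(1/0.606) = (110/6.33)^1.650.
110/6.33 = 17.378; 17.378^1.650 ≈ 111.22 hPa.
P_c = 1014 − 111.22 = 902.78 ≈ 903 hPa.

903 hPa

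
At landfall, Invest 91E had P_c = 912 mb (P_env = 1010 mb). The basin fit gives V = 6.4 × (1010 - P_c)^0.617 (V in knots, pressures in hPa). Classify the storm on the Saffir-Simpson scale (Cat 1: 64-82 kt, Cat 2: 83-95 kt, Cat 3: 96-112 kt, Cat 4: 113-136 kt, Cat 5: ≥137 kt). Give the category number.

3

ΔP = 1010 − 912 = 98 mb.
V ≈ 6.4 × 98^0.617 = 6.4 × 16.93 ≈ 108 kt.
108 kt falls in the Category 3 band.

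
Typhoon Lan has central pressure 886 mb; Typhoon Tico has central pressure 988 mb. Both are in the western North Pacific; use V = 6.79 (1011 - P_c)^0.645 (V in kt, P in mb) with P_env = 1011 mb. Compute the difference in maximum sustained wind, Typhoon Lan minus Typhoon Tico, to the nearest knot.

Typhoon Lan: ΔP = 125; V ≈ 6.79 × 125^0.645 ≈ 152.89 kt.
Typhoon Tico: ΔP = 23; V ≈ 6.79 × 23^0.645 ≈ 51.31 kt.
Difference ≈ 152.89 − 51.31 = 101.58 → 102 kt.

102 kt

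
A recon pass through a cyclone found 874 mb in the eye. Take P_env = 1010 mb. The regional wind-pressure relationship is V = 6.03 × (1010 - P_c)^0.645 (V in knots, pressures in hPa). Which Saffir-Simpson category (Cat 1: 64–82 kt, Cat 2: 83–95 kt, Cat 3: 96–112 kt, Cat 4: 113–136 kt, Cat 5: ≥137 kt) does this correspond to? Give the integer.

5

ΔP = 1010 − 874 = 136 mb.
V ≈ 6.03 × 136^0.645 = 6.03 × 23.78 ≈ 143 kt.
143 kt falls in the Category 5 band.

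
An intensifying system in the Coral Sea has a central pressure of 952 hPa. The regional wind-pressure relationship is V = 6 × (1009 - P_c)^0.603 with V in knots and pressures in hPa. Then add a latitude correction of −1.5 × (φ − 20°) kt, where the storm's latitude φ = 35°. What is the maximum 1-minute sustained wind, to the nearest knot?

ΔP = 1009 − 952 = 57 hPa.
57^0.603 ≈ 11.450.
V ≈ 6 × 11.450 ≈ 68.7 kt.
Latitude correction: −1.5 × (35 − 20) = -22.5 kt.
Corrected V ≈ 46.2 kt → 46 kt.

46 kt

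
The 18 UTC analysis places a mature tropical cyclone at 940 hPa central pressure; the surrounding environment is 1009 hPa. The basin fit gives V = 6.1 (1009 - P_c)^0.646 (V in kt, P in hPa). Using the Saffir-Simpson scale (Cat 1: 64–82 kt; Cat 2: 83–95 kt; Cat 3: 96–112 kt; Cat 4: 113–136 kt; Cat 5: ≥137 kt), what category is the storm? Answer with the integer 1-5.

2

ΔP = 1009 − 940 = 69 hPa.
V ≈ 6.1 × 69^0.646 = 6.1 × 15.41 ≈ 94 kt.
94 kt falls in the Category 2 band.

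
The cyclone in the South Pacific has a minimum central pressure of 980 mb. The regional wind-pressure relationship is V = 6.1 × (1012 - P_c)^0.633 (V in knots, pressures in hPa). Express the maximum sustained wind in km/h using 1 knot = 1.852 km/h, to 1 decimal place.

ΔP = 1012 − 980 = 32 mb.
V ≈ 6.1 × 32^0.633 = 6.1 × 8.969 ≈ 54.713 kt.
54.713 × 1.852 ≈ 101.33 km/h → 101.3 km/h.

101.3 km/h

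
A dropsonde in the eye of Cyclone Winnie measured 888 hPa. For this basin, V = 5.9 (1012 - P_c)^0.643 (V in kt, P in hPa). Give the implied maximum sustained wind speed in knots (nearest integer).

131 kt

ΔP = 1012 − 888 = 124 hPa.
124^0.643 ≈ 22.186.
V ≈ 5.9 × 22.186 ≈ 130.9 kt.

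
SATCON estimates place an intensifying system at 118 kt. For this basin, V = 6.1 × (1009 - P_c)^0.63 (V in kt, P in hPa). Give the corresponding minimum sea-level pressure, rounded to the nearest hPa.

899 hPa

ΔP = (V / 6.1)^(1/0.63) = (118/6.1)^1.587.
118/6.1 = 19.344; 19.344^1.587 ≈ 110.19 hPa.
P_c = 1009 − 110.19 = 898.81 ≈ 899 hPa.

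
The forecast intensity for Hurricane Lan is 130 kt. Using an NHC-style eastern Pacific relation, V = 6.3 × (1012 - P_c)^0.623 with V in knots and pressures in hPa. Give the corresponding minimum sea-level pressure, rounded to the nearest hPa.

883 hPa

ΔP = (V / 6.3)^(1/0.623) = (130/6.3)^1.605.
130/6.3 = 20.635; 20.635^1.605 ≈ 128.86 hPa.
P_c = 1012 − 128.86 = 883.14 ≈ 883 hPa.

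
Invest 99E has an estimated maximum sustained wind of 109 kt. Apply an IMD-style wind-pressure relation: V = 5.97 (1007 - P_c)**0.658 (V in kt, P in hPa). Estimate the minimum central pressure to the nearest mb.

924 mb

ΔP = (V / 5.97)^(1/0.658) = (109/5.97)^1.520.
109/5.97 = 18.258; 18.258^1.520 ≈ 82.62 mb.
P_c = 1007 − 82.62 = 924.38 ≈ 924 mb.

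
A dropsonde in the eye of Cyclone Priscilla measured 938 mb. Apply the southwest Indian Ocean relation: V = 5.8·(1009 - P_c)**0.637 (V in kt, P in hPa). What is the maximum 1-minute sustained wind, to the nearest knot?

ΔP = 1009 − 938 = 71 mb.
71^0.637 ≈ 15.110.
V ≈ 5.8 × 15.110 ≈ 87.6 kt.

88 kt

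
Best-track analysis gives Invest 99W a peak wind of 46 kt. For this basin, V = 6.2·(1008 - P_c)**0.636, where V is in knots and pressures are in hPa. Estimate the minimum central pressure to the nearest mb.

ΔP = (V / 6.2)^(1/0.636) = (46/6.2)^1.572.
46/6.2 = 7.419; 7.419^1.572 ≈ 23.36 mb.
P_c = 1008 − 23.36 = 984.64 ≈ 985 mb.

985 mb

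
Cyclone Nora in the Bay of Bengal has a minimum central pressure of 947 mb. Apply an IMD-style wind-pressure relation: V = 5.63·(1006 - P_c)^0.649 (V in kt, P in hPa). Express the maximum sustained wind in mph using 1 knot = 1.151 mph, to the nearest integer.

ΔP = 1006 − 947 = 59 mb.
V ≈ 5.63 × 59^0.649 = 5.63 × 14.102 ≈ 79.395 kt.
79.395 × 1.151 ≈ 91.38 mph → 91 mph.

91 mph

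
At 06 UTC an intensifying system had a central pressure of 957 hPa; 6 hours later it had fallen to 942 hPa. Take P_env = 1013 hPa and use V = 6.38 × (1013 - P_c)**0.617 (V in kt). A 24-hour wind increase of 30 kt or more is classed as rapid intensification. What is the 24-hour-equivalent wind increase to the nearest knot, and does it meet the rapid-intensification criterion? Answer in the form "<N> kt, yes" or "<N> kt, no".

V₁: ΔP = 56, V ≈ 6.38 × 56^0.617 ≈ 76.46 kt.
V₂: ΔP = 71, V ≈ 6.38 × 71^0.617 ≈ 88.52 kt.
ΔV over 6 h = 12.06 kt → 24 h equivalent = 12.06 × 24/6 ≈ 48.24 kt.
48 kt ≥ 30 kt ⇒ rapid intensification.

48 kt, yes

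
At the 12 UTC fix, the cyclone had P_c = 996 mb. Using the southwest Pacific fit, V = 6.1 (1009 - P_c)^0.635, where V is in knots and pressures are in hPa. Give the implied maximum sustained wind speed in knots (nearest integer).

31 kt

ΔP = 1009 − 996 = 13 mb.
13^0.635 ≈ 5.097.
V ≈ 6.1 × 5.097 ≈ 31.1 kt.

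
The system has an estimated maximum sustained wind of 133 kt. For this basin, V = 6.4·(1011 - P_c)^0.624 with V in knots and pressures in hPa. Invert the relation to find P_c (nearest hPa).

882 hPa

ΔP = (V / 6.4)^(1/0.624) = (133/6.4)^1.603.
133/6.4 = 20.781; 20.781^1.603 ≈ 129.32 hPa.
P_c = 1011 − 129.32 = 881.68 ≈ 882 hPa.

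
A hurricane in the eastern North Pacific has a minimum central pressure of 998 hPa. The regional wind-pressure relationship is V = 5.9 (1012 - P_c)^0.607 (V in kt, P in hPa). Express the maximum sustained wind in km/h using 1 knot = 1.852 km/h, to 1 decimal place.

54.2 km/h

ΔP = 1012 − 998 = 14 hPa.
V ≈ 5.9 × 14^0.607 = 5.9 × 4.962 ≈ 29.279 kt.
29.279 × 1.852 ≈ 54.22 km/h → 54.2 km/h.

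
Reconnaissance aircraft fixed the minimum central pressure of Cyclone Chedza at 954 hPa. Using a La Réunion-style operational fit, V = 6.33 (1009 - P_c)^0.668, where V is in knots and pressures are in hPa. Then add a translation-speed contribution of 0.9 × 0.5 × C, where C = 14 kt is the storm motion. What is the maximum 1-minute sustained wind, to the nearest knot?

98 kt

ΔP = 1009 − 954 = 55 hPa.
55^0.668 ≈ 14.540.
V ≈ 6.33 × 14.540 ≈ 92.0 kt.
Translation term: 0.9 × 0.5 × 14 = 6.3 kt.
Corrected V ≈ 98.3 kt → 98 kt.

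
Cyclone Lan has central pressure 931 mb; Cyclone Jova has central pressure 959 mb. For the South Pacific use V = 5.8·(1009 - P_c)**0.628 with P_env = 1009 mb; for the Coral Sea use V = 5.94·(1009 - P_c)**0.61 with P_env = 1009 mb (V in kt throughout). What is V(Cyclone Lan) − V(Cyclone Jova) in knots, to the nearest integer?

25 kt

Cyclone Lan: ΔP = 78; V ≈ 5.8 × 78^0.628 ≈ 89.47 kt.
Cyclone Jova: ΔP = 50; V ≈ 5.94 × 50^0.61 ≈ 64.59 kt.
Difference ≈ 89.47 − 64.59 = 24.88 → 25 kt.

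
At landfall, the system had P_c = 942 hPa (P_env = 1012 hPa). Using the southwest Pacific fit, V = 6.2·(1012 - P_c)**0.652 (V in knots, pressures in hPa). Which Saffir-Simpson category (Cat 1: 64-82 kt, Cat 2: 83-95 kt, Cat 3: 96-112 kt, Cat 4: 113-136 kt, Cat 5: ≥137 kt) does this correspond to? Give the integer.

3

ΔP = 1012 − 942 = 70 hPa.
V ≈ 6.2 × 70^0.652 = 6.2 × 15.96 ≈ 99 kt.
99 kt falls in the Category 3 band.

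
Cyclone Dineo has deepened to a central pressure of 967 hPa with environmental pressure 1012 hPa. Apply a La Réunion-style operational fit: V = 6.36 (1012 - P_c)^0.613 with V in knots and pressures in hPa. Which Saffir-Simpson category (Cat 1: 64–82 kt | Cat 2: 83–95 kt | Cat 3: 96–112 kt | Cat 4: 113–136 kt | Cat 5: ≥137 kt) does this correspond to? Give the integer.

1

ΔP = 1012 − 967 = 45 hPa.
V ≈ 6.36 × 45^0.613 = 6.36 × 10.31 ≈ 66 kt.
66 kt falls in the Category 1 band.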